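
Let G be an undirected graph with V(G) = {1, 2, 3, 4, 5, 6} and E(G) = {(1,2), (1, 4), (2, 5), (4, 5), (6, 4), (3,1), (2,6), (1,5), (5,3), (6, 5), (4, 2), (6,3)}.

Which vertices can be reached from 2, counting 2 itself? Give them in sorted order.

Start at 2.
Its neighbours: 1, 4, 5, 6.
Then their neighbours: 3.
Every vertex is now reached.

1, 2, 3, 4, 5, 6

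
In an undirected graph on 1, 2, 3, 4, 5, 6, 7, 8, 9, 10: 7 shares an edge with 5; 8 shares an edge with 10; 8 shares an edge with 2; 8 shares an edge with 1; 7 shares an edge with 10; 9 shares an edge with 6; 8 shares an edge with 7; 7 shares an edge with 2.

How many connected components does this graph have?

From 1: component {1, 2, 5, 7, 8, 10}.
From 3: component {3}.
From 4: component {4}.
From 6: component {6, 9}.
That's 4 components.

4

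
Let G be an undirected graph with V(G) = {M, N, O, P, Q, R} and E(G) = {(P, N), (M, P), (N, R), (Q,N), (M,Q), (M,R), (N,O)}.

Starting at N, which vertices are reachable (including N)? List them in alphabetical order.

M, N, O, P, Q, R

Start at N.
Its neighbours: O, P, Q, R.
Then their neighbours: M.
Every vertex is now reached.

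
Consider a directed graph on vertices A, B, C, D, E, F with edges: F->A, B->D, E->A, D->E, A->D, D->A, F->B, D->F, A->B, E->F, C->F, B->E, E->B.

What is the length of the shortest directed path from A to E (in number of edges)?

Distance 0: A.
Distance 1: B, D.
Distance 2: E, F — contains E.

2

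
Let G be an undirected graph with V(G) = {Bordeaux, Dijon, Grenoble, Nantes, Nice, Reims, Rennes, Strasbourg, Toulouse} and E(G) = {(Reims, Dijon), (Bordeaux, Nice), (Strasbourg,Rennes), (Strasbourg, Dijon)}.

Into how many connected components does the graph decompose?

5

From Bordeaux: component {Bordeaux, Nice}.
From Dijon: component {Dijon, Reims, Rennes, Strasbourg}.
From Grenoble: component {Grenoble}.
From Nantes: component {Nantes}.
From Toulouse: component {Toulouse}.
That's 5 components.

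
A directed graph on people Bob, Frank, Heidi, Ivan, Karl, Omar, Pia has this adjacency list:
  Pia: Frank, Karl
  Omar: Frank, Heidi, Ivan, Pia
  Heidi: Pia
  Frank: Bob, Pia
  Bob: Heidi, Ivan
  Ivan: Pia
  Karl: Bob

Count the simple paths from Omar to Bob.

8

Omar→Frank→Bob
Omar→Frank→Pia→Karl→Bob
Omar→Heidi→Pia→Frank→Bob
Omar→Heidi→Pia→Karl→Bob
Omar→Ivan→Pia→Frank→Bob
Omar→Ivan→Pia→Karl→Bob
Omar→Pia→Frank→Bob
Omar→Pia→Karl→Bob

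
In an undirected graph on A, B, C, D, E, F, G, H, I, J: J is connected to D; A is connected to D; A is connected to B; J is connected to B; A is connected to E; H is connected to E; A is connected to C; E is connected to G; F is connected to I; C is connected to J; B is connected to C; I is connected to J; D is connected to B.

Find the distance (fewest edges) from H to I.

Distance 0: H.
Distance 1: E.
Distance 2: A, G.
Distance 3: B, C, D.
Distance 4: J.
Distance 5: I — contains I.

5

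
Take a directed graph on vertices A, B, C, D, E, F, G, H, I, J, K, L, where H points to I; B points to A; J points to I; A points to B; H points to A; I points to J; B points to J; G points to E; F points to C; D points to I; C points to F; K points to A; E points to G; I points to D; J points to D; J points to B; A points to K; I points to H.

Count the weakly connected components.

From A: component {A, B, D, H, I, J, K}.
From C: component {C, F}.
From E: component {E, G}.
From L: component {L}.
That's 4 components.

4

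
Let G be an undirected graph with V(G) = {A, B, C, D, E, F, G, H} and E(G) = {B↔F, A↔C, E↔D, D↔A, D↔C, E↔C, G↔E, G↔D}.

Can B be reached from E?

Explore from E.
Distance 1: reach C, D, G.
Distance 2: reach A.
The search is exhausted without reaching B; it lies in a different component.

No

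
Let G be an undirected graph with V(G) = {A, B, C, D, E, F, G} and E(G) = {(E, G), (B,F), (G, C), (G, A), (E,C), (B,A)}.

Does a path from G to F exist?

Explore from G.
Distance 1: reach A, C, E.
Distance 2: reach B.
Distance 3: reach F.
Found F.

Yes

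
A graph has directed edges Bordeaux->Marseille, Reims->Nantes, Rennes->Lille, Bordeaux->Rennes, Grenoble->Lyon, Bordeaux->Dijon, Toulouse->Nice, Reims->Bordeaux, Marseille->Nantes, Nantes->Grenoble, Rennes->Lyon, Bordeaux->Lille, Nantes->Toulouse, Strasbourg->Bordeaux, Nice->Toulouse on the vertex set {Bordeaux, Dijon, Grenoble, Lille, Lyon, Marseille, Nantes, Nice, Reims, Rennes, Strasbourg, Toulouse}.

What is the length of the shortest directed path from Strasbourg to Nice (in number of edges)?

5

Distance 0: Strasbourg.
Distance 1: Bordeaux.
Distance 2: Dijon, Lille, Marseille, Rennes.
Distance 3: Lyon, Nantes.
Distance 4: Grenoble, Toulouse.
Distance 5: Nice — contains Nice.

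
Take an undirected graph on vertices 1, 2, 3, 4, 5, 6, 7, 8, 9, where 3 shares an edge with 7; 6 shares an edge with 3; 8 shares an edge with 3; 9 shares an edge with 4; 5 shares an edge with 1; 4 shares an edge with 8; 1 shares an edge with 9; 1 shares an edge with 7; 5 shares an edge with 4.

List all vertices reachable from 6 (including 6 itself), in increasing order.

1, 3, 4, 5, 6, 7, 8, 9

Start at 6.
Its neighbours: 3.
Then their neighbours: 7, 8.
Then next layer: 1, 4.
Then next layer: 5, 9.
Nothing further is reachable.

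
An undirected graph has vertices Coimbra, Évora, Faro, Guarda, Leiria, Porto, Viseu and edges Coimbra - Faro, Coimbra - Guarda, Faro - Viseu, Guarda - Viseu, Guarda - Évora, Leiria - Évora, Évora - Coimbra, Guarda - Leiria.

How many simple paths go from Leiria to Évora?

4

Leiria–Évora
Leiria–Guarda–Coimbra–Évora
Leiria–Guarda–Évora
Leiria–Guarda–Viseu–Faro–Coimbra–Évora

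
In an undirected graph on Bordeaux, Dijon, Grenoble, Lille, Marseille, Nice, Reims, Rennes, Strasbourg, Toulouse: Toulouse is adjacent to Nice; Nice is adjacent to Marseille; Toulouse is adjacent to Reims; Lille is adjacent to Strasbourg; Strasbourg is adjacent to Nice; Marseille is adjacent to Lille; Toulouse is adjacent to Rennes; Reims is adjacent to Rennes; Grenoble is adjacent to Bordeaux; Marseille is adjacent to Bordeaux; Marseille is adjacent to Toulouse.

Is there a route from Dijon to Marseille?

Dijon has no edges, so nothing is reachable from it.

No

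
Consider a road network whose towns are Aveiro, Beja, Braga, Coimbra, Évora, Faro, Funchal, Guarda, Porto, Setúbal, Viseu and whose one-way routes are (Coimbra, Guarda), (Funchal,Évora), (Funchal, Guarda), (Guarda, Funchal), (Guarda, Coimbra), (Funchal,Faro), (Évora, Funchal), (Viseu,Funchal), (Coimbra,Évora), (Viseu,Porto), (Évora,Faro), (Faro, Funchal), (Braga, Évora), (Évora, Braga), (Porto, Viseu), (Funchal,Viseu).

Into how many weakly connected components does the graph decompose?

4

From Aveiro: component {Aveiro}.
From Beja: component {Beja}.
From Braga: component {Braga, Coimbra, Évora, Faro, Funchal, Guarda, Porto, Viseu}.
From Setúbal: component {Setúbal}.
That's 4 components.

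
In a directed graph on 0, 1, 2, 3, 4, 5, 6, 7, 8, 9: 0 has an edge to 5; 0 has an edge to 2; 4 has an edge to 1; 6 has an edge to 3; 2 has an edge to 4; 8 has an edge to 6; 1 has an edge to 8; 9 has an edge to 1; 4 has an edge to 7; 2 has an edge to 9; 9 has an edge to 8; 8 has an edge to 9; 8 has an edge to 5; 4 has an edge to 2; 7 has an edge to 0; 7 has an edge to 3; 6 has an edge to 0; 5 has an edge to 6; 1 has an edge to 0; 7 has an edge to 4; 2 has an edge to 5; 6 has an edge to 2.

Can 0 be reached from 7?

Yes

Explore from 7.
Distance 1: reach 0, 3, 4.
Found 0.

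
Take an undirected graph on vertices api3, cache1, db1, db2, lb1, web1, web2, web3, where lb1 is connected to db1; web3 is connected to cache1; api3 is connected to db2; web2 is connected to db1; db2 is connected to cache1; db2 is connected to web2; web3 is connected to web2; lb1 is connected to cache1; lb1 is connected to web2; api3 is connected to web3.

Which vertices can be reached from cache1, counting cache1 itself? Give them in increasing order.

Start at cache1.
Its neighbours: db2, lb1, web3.
Then their neighbours: api3, db1, web2.
Nothing further is reachable.

api3, cache1, db1, db2, lb1, web2, web3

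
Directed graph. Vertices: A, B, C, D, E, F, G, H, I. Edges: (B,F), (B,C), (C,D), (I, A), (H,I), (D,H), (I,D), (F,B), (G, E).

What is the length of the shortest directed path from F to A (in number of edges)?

6

Distance 0: F.
Distance 1: B.
Distance 2: C.
Distance 3: D.
Distance 4: H.
Distance 5: I.
Distance 6: A — contains A.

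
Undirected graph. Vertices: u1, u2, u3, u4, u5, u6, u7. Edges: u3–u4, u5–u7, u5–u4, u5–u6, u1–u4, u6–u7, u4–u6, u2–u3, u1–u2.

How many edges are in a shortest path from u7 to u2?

Distance 0: u7.
Distance 1: u5, u6.
Distance 2: u4.
Distance 3: u1, u3.
Distance 4: u2 — contains u2.

4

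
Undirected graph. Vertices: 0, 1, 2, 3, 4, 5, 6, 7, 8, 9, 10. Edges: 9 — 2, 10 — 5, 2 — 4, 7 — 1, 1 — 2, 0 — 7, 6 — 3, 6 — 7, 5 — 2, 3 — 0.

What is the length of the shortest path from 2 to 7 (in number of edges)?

2

Distance 0: 2.
Distance 1: 1, 4, 5, 9.
Distance 2: 7, 10 — contains 7.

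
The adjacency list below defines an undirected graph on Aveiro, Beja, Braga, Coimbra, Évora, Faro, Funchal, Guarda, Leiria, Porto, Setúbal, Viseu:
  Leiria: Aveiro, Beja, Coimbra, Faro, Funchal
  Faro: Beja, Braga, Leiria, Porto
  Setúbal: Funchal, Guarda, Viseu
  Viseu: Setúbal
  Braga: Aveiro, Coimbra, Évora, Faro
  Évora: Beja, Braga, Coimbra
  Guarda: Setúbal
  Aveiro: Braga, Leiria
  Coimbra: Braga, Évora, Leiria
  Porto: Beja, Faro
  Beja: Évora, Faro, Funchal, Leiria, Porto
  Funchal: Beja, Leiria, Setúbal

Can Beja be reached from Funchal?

Explore from Funchal.
Distance 1: reach Beja, Leiria, Setúbal.
Found Beja.

Yes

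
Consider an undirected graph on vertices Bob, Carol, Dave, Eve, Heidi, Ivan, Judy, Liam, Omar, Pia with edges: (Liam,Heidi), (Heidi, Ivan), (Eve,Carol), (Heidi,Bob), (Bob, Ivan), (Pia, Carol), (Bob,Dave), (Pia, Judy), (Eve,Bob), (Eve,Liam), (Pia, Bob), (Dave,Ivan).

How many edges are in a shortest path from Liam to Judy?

Distance 0: Liam.
Distance 1: Eve, Heidi.
Distance 2: Bob, Carol, Ivan.
Distance 3: Dave, Pia.
Distance 4: Judy — contains Judy.

4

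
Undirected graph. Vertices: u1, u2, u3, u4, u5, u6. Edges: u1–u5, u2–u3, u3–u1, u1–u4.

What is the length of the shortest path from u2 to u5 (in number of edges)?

3

Distance 0: u2.
Distance 1: u3.
Distance 2: u1.
Distance 3: u4, u5 — contains u5.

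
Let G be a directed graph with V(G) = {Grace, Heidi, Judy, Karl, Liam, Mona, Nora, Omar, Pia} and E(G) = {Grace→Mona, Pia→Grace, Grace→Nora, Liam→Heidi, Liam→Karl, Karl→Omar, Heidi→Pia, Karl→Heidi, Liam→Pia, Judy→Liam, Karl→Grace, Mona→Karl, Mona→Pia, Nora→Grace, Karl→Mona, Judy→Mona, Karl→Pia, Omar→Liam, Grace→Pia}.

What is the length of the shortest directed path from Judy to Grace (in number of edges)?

3

Distance 0: Judy.
Distance 1: Liam, Mona.
Distance 2: Heidi, Karl, Pia.
Distance 3: Grace, Omar — contains Grace.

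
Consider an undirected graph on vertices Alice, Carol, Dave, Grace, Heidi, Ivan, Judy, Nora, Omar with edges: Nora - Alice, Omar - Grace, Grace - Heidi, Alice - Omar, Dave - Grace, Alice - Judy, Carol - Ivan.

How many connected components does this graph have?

2

From Alice: component {Alice, Dave, Grace, Heidi, Judy, Nora, Omar}.
From Carol: component {Carol, Ivan}.
That's 2 components.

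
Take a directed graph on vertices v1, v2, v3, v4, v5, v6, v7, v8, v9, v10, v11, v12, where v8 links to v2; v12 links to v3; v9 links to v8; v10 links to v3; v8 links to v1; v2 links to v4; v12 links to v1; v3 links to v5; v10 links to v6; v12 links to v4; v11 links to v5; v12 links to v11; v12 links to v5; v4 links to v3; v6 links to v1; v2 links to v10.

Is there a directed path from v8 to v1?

Yes

Explore from v8.
Distance 1: reach v1, v2.
Found v1.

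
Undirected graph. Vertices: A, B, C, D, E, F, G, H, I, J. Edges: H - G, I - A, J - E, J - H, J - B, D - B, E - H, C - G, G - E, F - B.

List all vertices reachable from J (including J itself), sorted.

Start at J.
Its neighbours: B, E, H.
Then their neighbours: D, F, G.
Then next layer: C.
Nothing further is reachable.

B, C, D, E, F, G, H, J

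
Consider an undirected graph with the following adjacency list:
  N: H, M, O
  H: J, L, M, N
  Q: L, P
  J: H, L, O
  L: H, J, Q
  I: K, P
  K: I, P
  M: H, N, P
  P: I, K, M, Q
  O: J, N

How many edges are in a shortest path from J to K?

Distance 0: J.
Distance 1: H, L, O.
Distance 2: M, N, Q.
Distance 3: P.
Distance 4: I, K — contains K.

4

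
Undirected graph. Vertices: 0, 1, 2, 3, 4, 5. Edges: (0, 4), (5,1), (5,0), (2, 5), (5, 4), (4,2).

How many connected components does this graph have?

2

From 0: component {0, 1, 2, 4, 5}.
From 3: component {3}.
That's 2 components.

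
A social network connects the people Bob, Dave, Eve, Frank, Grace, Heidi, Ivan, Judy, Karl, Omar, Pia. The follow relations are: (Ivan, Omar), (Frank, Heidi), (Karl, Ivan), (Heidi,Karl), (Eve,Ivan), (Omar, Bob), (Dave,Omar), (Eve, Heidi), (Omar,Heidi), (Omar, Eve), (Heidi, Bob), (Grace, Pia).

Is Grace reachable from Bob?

No

Bob has no outgoing edges, so nothing is reachable from it.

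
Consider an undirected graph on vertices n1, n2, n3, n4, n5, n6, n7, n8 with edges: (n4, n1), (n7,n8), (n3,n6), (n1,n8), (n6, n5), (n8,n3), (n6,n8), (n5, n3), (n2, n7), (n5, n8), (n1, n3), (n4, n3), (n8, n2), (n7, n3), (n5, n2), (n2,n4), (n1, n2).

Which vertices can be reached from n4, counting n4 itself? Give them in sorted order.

n1, n2, n3, n4, n5, n6, n7, n8

Start at n4.
Its neighbours: n1, n2, n3.
Then their neighbours: n5, n6, n7, n8.
Every vertex is now reached.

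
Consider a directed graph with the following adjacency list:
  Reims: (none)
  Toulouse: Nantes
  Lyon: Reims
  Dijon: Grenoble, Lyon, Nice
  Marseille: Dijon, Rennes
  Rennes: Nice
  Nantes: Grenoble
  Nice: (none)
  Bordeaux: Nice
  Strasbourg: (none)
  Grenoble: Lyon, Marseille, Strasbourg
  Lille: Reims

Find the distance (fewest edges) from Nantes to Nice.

4

Distance 0: Nantes.
Distance 1: Grenoble.
Distance 2: Lyon, Marseille, Strasbourg.
Distance 3: Dijon, Reims, Rennes.
Distance 4: Nice — contains Nice.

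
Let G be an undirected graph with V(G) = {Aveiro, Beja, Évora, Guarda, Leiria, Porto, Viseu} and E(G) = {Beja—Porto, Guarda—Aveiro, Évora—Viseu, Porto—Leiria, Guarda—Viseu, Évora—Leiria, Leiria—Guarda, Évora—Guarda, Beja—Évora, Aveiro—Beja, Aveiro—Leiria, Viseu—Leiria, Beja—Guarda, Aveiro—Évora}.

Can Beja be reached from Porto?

Explore from Porto.
Distance 1: reach Beja, Leiria.
Found Beja.

Yes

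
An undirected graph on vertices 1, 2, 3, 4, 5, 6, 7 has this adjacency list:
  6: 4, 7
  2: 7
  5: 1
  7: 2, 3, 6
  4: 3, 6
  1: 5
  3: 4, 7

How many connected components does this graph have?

From 1: component {1, 5}.
From 2: component {2, 3, 4, 6, 7}.
That's 2 components.

2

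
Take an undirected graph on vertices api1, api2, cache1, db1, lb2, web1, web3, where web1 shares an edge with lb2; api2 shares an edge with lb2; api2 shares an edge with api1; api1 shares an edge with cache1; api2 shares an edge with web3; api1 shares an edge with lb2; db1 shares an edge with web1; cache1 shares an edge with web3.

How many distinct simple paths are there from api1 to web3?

api1–api2–web3
api1–cache1–web3
api1–lb2–api2–web3

3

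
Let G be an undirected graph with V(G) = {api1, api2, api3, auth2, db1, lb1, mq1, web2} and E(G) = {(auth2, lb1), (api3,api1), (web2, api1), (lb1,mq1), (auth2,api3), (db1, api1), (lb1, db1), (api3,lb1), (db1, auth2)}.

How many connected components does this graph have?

2

From api1: component {api1, api3, auth2, db1, lb1, mq1, web2}.
From api2: component {api2}.
That's 2 components.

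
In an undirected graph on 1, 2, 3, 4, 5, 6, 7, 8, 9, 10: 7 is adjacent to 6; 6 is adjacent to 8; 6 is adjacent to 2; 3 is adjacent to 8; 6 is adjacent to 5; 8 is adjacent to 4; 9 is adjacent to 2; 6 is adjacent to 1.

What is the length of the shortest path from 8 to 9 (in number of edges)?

Distance 0: 8.
Distance 1: 3, 4, 6.
Distance 2: 1, 2, 5, 7.
Distance 3: 9 — contains 9.

3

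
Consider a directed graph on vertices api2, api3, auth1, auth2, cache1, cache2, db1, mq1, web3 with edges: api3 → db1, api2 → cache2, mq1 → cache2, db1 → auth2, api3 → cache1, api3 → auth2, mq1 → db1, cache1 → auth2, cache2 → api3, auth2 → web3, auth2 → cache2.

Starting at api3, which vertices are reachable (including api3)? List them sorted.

api3, auth2, cache1, cache2, db1, web3

Start at api3.
Its neighbours: auth2, cache1, db1.
Then their neighbours: cache2, web3.
Nothing further is reachable.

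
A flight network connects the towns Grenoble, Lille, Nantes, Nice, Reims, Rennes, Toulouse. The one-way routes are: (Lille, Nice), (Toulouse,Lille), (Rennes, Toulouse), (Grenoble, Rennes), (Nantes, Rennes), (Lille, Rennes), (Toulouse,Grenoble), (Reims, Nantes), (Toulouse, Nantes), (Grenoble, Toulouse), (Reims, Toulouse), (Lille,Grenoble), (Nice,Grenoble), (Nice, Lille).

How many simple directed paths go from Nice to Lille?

Nice→Grenoble→Rennes→Toulouse→Lille
Nice→Grenoble→Toulouse→Lille
Nice→Lille

3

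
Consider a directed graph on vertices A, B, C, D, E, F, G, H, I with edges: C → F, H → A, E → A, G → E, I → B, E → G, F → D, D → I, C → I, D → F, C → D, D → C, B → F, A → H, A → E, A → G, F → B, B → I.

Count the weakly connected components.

From A: component {A, E, G, H}.
From B: component {B, C, D, F, I}.
That's 2 components.

2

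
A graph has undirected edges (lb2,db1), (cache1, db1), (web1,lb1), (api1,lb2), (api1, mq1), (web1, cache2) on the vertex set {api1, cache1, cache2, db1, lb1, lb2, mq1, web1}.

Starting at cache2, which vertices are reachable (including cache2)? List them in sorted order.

cache2, lb1, web1

Start at cache2.
Its neighbours: web1.
Then their neighbours: lb1.
Nothing further is reachable.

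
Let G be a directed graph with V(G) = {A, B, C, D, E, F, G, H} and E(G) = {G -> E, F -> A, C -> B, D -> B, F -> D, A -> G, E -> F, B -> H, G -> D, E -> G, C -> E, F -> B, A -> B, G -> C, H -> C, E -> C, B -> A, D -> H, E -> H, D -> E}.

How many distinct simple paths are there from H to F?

H→C→B→A→G→D→E→F
H→C→B→A→G→E→F
H→C→E→F

3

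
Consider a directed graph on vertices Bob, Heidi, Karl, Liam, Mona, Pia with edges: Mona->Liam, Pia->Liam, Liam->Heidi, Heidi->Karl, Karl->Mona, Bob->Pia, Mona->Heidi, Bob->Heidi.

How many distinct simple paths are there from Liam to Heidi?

1

Liam→Heidi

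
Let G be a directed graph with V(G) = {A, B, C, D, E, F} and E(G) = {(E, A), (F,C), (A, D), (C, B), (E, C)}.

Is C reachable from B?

B has no outgoing edges, so nothing is reachable from it.

No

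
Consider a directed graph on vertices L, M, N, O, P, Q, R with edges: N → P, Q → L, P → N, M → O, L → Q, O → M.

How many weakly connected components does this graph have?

4

From L: component {L, Q}.
From M: component {M, O}.
From N: component {N, P}.
From R: component {R}.
That's 4 components.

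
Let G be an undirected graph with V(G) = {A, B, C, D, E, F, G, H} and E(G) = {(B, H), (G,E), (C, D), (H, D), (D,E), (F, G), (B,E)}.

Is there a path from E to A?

No

Explore from E.
Distance 1: reach B, D, G.
Distance 2: reach C, F, H.
The search is exhausted without reaching A; it lies in a different component.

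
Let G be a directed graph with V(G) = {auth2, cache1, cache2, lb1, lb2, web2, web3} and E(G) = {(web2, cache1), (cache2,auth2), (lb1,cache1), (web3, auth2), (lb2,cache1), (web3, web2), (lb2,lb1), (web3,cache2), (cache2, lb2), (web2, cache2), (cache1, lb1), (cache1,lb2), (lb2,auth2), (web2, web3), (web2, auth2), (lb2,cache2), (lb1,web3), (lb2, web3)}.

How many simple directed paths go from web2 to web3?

web2→cache1→lb1→web3
web2→cache1→lb2→lb1→web3
web2→cache1→lb2→web3
web2→cache2→lb2→cache1→lb1→web3
web2→cache2→lb2→lb1→web3
web2→cache2→lb2→web3
web2→web3

7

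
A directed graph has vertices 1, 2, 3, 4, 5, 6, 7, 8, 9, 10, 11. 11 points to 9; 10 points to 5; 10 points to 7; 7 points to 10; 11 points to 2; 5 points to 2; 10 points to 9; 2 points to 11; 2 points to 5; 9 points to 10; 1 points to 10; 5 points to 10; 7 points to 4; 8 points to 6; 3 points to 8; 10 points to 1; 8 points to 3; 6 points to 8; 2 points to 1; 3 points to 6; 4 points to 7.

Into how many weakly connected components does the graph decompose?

2

From 1: component {1, 2, 4, 5, 7, 9, 10, 11}.
From 3: component {3, 6, 8}.
That's 2 components.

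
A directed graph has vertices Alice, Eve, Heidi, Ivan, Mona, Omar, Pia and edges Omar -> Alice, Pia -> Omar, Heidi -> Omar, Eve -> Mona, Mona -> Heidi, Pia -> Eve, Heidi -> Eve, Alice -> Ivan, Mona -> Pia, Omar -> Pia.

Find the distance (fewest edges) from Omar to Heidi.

4

Distance 0: Omar.
Distance 1: Alice, Pia.
Distance 2: Eve, Ivan.
Distance 3: Mona.
Distance 4: Heidi — contains Heidi.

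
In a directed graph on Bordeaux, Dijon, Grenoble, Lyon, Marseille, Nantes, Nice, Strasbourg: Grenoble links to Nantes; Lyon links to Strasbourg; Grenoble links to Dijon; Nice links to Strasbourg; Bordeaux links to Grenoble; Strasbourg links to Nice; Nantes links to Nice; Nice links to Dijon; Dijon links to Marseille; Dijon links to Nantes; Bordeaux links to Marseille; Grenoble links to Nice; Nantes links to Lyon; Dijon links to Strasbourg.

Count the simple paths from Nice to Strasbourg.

3

Nice→Dijon→Nantes→Lyon→Strasbourg
Nice→Dijon→Strasbourg
Nice→Strasbourg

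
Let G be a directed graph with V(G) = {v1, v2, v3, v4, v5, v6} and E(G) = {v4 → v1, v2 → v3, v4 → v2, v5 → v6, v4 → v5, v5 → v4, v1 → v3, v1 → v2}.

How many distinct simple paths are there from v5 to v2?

2

v5→v4→v1→v2
v5→v4→v2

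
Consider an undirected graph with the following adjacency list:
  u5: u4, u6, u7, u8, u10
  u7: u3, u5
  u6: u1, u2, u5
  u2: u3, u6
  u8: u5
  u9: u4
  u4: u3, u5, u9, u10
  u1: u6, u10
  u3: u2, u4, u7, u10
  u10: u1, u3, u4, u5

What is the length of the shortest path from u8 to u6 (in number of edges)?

2

Distance 0: u8.
Distance 1: u5.
Distance 2: u4, u6, u7, u10 — contains u6.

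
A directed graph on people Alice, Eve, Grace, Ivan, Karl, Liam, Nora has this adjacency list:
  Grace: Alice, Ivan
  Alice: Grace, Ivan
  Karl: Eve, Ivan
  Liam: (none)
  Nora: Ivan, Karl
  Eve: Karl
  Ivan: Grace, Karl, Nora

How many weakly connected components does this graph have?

From Alice: component {Alice, Eve, Grace, Ivan, Karl, Nora}.
From Liam: component {Liam}.
That's 2 components.

2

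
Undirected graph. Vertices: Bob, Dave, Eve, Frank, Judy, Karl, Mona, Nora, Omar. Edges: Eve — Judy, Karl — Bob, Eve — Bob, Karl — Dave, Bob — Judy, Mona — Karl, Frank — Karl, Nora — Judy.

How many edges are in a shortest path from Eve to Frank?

3

Distance 0: Eve.
Distance 1: Bob, Judy.
Distance 2: Karl, Nora.
Distance 3: Dave, Frank, Mona — contains Frank.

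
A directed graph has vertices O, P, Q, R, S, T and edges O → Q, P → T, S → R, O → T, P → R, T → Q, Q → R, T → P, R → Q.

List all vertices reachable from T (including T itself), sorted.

Start at T.
Its neighbours: P, Q.
Then their neighbours: R.
Nothing further is reachable.

P, Q, R, T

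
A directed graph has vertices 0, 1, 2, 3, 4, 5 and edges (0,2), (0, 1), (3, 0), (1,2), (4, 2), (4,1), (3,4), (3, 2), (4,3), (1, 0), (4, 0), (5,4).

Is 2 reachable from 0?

Explore from 0.
Distance 1: reach 1, 2.
Found 2.

Yes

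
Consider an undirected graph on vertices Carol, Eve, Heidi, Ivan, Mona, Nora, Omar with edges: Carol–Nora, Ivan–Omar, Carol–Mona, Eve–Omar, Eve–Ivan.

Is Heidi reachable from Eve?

No

Explore from Eve.
Distance 1: reach Ivan, Omar.
The search is exhausted without reaching Heidi; it lies in a different component.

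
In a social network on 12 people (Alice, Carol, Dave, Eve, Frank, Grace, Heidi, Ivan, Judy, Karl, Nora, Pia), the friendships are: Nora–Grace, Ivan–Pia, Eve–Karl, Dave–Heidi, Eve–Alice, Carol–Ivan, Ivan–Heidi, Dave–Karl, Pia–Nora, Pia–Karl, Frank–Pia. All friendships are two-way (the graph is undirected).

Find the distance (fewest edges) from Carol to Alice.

5

Distance 0: Carol.
Distance 1: Ivan.
Distance 2: Heidi, Pia.
Distance 3: Dave, Frank, Karl, Nora.
Distance 4: Eve, Grace.
Distance 5: Alice — contains Alice.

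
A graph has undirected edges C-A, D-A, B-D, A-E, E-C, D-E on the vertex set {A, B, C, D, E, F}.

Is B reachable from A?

Explore from A.
Distance 1: reach C, D, E.
Distance 2: reach B.
Found B.

Yes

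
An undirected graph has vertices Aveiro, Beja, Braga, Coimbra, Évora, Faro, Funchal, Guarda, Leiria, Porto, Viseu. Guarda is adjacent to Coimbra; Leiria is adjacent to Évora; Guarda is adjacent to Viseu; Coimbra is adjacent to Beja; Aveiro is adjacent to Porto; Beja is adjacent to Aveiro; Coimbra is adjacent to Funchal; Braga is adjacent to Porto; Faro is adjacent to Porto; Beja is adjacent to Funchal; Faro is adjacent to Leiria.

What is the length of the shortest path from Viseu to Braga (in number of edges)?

Distance 0: Viseu.
Distance 1: Guarda.
Distance 2: Coimbra.
Distance 3: Beja, Funchal.
Distance 4: Aveiro.
Distance 5: Porto.
Distance 6: Braga, Faro — contains Braga.

6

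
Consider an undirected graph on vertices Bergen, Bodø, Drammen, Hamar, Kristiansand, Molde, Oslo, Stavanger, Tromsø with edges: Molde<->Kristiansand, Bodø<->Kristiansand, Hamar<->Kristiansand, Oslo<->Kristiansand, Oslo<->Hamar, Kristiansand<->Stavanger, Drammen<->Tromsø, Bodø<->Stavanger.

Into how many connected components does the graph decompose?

3

From Bergen: component {Bergen}.
From Bodø: component {Bodø, Hamar, Kristiansand, Molde, Oslo, Stavanger}.
From Drammen: component {Drammen, Tromsø}.
That's 3 components.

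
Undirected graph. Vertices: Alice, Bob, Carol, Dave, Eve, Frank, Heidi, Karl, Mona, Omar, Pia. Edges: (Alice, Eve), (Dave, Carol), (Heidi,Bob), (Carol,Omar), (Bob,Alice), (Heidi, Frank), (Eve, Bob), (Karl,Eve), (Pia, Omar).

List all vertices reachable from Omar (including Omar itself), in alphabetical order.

Start at Omar.
Its neighbours: Carol, Pia.
Then their neighbours: Dave.
Nothing further is reachable.

Carol, Dave, Omar, Pia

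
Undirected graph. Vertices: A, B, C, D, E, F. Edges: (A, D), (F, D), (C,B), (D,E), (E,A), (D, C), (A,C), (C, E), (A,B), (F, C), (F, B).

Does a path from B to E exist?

Explore from B.
Distance 1: reach A, C, F.
Distance 2: reach D, E.
Found E.

Yes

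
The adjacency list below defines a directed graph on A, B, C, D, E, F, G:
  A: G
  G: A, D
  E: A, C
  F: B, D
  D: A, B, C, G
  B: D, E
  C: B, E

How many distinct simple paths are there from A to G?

A→G

1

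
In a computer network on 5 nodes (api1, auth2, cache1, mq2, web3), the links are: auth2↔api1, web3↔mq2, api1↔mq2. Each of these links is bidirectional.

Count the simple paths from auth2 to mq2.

auth2–api1–mq2

1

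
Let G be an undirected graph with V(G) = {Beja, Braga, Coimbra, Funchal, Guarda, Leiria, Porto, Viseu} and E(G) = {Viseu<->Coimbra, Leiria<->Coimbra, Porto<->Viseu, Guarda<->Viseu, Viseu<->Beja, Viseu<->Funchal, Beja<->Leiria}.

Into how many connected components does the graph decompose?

2

From Beja: component {Beja, Coimbra, Funchal, Guarda, Leiria, Porto, Viseu}.
From Braga: component {Braga}.
That's 2 components.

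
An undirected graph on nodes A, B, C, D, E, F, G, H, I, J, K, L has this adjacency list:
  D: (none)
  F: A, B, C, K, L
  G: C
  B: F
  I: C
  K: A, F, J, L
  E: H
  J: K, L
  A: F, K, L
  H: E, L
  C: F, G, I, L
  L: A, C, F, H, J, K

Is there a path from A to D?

Explore from A.
Distance 1: reach F, K, L.
Distance 2: reach B, C, H, J.
Distance 3: reach E, G, I.
The search is exhausted without reaching D; it lies in a different component.

No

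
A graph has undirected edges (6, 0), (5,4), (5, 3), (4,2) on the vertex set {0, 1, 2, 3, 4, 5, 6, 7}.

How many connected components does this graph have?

4

From 0: component {0, 6}.
From 1: component {1}.
From 2: component {2, 3, 4, 5}.
From 7: component {7}.
That's 4 components.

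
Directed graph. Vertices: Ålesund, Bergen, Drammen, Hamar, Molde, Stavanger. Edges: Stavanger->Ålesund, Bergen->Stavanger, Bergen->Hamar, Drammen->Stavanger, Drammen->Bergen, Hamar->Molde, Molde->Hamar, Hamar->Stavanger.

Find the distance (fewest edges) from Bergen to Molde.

2

Distance 0: Bergen.
Distance 1: Hamar, Stavanger.
Distance 2: Ålesund, Molde — contains Molde.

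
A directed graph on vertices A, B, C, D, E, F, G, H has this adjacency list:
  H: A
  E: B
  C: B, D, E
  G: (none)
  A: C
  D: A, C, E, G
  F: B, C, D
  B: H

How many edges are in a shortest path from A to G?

3

Distance 0: A.
Distance 1: C.
Distance 2: B, D, E.
Distance 3: G, H — contains G.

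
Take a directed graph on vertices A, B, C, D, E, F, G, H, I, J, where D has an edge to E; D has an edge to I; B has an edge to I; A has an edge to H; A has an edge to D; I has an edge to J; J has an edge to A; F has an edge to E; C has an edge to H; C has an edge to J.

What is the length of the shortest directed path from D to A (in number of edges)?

3

Distance 0: D.
Distance 1: E, I.
Distance 2: J.
Distance 3: A — contains A.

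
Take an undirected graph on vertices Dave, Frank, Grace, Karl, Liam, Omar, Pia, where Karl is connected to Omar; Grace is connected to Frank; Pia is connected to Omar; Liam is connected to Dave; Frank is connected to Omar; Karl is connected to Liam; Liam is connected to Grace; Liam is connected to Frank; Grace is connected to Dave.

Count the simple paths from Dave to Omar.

7

Dave–Grace–Frank–Liam–Karl–Omar
Dave–Grace–Frank–Omar
Dave–Grace–Liam–Frank–Omar
Dave–Grace–Liam–Karl–Omar
Dave–Liam–Frank–Omar
Dave–Liam–Grace–Frank–Omar
Dave–Liam–Karl–Omar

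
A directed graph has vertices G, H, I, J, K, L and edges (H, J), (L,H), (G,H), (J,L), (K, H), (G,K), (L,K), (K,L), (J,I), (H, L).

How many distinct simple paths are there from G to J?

G→H→J
G→K→H→J
G→K→L→H→J

3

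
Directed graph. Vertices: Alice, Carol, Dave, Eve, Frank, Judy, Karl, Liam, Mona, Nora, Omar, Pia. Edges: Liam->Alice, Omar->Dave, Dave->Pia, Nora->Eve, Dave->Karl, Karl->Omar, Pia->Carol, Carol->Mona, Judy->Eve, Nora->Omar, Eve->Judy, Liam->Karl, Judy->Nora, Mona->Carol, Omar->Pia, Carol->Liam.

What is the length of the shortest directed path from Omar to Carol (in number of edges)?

2

Distance 0: Omar.
Distance 1: Dave, Pia.
Distance 2: Carol, Karl — contains Carol.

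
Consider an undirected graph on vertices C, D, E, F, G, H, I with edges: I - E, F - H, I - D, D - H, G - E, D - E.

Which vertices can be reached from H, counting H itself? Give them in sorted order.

D, E, F, G, H, I

Start at H.
Its neighbours: D, F.
Then their neighbours: E, I.
Then next layer: G.
Nothing further is reachable.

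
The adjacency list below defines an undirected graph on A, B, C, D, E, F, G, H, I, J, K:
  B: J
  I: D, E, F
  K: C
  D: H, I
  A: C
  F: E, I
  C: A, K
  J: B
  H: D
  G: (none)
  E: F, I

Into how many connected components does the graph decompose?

4

From A: component {A, C, K}.
From B: component {B, J}.
From D: component {D, E, F, H, I}.
From G: component {G}.
That's 4 components.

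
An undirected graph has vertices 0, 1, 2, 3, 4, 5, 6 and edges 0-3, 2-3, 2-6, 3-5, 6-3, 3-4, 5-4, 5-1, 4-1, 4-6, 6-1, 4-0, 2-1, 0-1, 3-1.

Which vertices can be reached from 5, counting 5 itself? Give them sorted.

Start at 5.
Its neighbours: 1, 3, 4.
Then their neighbours: 0, 2, 6.
Every vertex is now reached.

0, 1, 2, 3, 4, 5, 6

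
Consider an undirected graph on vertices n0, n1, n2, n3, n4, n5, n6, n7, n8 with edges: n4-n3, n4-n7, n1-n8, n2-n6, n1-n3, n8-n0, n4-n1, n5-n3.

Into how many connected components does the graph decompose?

2

From n0: component {n0, n1, n3, n4, n5, n7, n8}.
From n2: component {n2, n6}.
That's 2 components.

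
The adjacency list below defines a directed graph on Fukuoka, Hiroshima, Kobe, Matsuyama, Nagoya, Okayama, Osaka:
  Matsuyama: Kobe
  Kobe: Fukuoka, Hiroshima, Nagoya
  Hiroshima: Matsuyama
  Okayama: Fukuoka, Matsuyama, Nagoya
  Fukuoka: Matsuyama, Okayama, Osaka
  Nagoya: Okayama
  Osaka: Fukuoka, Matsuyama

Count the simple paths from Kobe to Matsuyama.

Kobe→Fukuoka→Matsuyama
Kobe→Fukuoka→Okayama→Matsuyama
Kobe→Fukuoka→Osaka→Matsuyama
Kobe→Hiroshima→Matsuyama
Kobe→Nagoya→Okayama→Fukuoka→Matsuyama
Kobe→Nagoya→Okayama→Fukuoka→Osaka→Matsuyama
Kobe→Nagoya→Okayama→Matsuyama

7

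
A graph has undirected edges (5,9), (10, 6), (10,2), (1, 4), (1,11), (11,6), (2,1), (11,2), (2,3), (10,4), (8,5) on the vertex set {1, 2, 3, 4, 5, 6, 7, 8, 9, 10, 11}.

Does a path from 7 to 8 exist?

7 has no edges, so nothing is reachable from it.

No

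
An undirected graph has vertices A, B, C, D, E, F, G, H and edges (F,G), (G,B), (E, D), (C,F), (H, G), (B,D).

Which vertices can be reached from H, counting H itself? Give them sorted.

Start at H.
Its neighbours: G.
Then their neighbours: B, F.
Then next layer: C, D.
Then next layer: E.
Nothing further is reachable.

B, C, D, E, F, G, H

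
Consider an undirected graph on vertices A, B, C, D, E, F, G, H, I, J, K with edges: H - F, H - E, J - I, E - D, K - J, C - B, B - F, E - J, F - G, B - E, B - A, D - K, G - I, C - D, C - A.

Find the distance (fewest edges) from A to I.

4

Distance 0: A.
Distance 1: B, C.
Distance 2: D, E, F.
Distance 3: G, H, J, K.
Distance 4: I — contains I.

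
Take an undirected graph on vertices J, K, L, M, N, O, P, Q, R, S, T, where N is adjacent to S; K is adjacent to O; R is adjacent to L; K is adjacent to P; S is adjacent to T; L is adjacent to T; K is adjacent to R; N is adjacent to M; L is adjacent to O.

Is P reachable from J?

No

J has no edges, so nothing is reachable from it.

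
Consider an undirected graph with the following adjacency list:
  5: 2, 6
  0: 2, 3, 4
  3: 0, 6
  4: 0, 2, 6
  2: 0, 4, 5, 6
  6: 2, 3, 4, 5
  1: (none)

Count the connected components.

2

From 0: component {0, 2, 3, 4, 5, 6}.
From 1: component {1}.
That's 2 components.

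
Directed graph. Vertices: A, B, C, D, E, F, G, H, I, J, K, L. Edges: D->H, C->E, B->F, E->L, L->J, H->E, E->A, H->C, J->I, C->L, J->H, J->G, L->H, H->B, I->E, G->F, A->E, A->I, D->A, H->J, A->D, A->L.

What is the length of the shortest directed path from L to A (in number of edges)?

3

Distance 0: L.
Distance 1: H, J.
Distance 2: B, C, E, G, I.
Distance 3: A, F — contains A.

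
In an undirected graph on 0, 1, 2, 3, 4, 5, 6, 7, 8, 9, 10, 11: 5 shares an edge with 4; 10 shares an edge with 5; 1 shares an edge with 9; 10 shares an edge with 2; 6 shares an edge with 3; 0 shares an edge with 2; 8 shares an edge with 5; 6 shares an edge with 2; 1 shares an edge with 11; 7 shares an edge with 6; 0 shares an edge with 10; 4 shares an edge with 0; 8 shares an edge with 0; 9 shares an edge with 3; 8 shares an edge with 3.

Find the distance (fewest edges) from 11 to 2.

5

Distance 0: 11.
Distance 1: 1.
Distance 2: 9.
Distance 3: 3.
Distance 4: 6, 8.
Distance 5: 0, 2, 5, 7 — contains 2.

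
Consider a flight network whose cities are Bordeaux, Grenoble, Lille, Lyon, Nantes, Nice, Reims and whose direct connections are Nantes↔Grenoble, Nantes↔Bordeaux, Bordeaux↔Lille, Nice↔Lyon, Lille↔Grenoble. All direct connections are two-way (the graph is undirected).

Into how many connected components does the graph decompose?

3

From Bordeaux: component {Bordeaux, Grenoble, Lille, Nantes}.
From Lyon: component {Lyon, Nice}.
From Reims: component {Reims}.
That's 3 components.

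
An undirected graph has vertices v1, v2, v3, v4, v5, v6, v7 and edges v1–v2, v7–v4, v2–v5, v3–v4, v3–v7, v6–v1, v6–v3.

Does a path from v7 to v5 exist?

Yes

Explore from v7.
Distance 1: reach v3, v4.
Distance 2: reach v6.
Distance 3: reach v1.
Distance 4: reach v2.
Distance 5: reach v5.
Found v5.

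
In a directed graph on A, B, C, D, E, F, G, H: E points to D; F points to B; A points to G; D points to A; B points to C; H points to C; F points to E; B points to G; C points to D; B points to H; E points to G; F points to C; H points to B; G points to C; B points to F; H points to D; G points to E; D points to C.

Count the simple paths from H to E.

6

H→B→C→D→A→G→E
H→B→F→C→D→A→G→E
H→B→F→E
H→B→G→E
H→C→D→A→G→E
H→D→A→G→E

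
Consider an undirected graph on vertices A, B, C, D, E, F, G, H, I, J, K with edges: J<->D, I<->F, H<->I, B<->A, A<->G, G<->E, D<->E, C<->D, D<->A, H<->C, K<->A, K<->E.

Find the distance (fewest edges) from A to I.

Distance 0: A.
Distance 1: B, D, G, K.
Distance 2: C, E, J.
Distance 3: H.
Distance 4: I — contains I.

4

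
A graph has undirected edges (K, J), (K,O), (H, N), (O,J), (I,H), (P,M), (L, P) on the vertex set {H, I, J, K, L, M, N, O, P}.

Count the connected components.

3

From H: component {H, I, N}.
From J: component {J, K, O}.
From L: component {L, M, P}.
That's 3 components.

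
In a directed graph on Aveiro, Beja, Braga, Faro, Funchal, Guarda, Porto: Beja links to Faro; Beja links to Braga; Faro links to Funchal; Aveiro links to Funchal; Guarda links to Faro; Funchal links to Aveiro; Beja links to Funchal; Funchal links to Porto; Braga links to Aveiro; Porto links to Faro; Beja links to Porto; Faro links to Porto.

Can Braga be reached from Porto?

Explore from Porto.
Distance 1: reach Faro.
Distance 2: reach Funchal.
Distance 3: reach Aveiro.
The search from Porto is exhausted; no directed path reaches Braga.

No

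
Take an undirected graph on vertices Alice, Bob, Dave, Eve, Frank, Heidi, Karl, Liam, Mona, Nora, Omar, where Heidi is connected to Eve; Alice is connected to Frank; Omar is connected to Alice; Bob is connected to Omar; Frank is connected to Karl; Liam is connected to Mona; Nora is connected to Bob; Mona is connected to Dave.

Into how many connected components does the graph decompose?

From Alice: component {Alice, Bob, Frank, Karl, Nora, Omar}.
From Dave: component {Dave, Liam, Mona}.
From Eve: component {Eve, Heidi}.
That's 3 components.

3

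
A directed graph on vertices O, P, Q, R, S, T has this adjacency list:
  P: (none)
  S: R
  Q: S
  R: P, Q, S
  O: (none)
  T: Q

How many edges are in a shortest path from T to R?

Distance 0: T.
Distance 1: Q.
Distance 2: S.
Distance 3: R — contains R.

3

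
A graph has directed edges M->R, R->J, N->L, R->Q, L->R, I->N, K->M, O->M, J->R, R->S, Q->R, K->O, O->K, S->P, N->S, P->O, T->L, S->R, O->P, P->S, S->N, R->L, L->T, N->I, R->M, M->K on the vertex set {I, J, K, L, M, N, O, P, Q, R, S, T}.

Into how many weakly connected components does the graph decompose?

1

From I: component {I, J, K, L, M, N, O, P, Q, R, S, T}.
That's 1 component.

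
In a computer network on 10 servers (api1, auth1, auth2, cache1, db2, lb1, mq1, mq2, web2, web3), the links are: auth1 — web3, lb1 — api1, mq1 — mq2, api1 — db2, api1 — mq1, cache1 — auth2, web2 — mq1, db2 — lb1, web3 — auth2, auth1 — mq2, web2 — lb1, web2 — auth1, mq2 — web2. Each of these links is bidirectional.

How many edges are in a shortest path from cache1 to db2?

Distance 0: cache1.
Distance 1: auth2.
Distance 2: web3.
Distance 3: auth1.
Distance 4: mq2, web2.
Distance 5: lb1, mq1.
Distance 6: api1, db2 — contains db2.

6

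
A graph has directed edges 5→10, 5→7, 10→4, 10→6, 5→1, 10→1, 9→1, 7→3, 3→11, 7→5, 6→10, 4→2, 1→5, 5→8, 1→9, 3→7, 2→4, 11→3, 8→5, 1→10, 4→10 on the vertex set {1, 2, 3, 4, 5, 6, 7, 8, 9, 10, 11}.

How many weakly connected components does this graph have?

1

From 1: component {1, 2, 3, 4, 5, 6, 7, 8, 9, 10, 11}.
That's 1 component.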